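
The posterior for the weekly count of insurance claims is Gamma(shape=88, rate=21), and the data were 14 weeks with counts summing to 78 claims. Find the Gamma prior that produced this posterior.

Gamma(shape=10, rate=7)

A Gamma(α, β) prior (rate parametrization) on a Poisson rate with n observations summing to S gives posterior Gamma(α+S, β+n).
So α = 88 − 78 = 10 and β = 21 − 14 = 7.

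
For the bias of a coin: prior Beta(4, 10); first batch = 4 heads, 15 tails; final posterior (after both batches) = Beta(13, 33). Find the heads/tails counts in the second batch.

Because Beta–binomial updating is additive in the counts, the combined data contributed (α_post−α_prior, β_post−β_prior) successes and failures.
Total across both batches: 13−4=9 heads, 33−10=23 tails.
Subtract the first batch: 9−4=5 heads and 23−15=8 tails.

5 heads and 8 tails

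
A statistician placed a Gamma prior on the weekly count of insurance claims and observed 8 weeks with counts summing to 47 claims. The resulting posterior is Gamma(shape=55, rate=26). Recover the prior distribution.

Gamma(shape=8, rate=18)

Gamma–Poisson conjugacy: posterior shape = α + Σxᵢ, posterior rate = β + n.
So α = 55 − 47 = 8 and β = 26 − 8 = 18.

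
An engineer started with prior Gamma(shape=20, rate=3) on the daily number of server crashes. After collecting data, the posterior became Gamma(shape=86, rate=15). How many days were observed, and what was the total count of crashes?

A Gamma(α, β) prior (rate parametrization) on a Poisson rate with n observations summing to S gives posterior Gamma(α+S, β+n).
Matching: Σxᵢ = 86 − 20 = 66 and n = 15 − 3 = 12.

n = 12 days with total 66 crashes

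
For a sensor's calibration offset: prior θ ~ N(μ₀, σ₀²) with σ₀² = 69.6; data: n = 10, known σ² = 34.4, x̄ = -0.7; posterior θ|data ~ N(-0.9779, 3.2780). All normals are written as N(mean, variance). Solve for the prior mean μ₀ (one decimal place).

μ₀ = -6.6

With known observation variance, the Normal–Normal posterior has precision τ_n = τ₀ + n/σ² and mean μ_n = (τ₀μ₀ + (n/σ²)x̄)/τ_n.
Here τ₀ = 1/69.6 = 0.014368 and τ_data = 10/34.4 = 0.290698, so τ_n = 0.305066.
Rearranging for μ₀: μ₀ = (μ_n·τ_n − τ_data·x̄)/τ₀ = (-0.9779·0.305066 − 0.290698·-0.7) / 0.014368 = -0.094835/0.014368 ≈ -6.6.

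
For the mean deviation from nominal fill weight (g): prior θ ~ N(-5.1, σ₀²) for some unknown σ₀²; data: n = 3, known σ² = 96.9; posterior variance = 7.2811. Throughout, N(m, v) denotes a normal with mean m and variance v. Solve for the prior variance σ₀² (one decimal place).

σ₀² = 9.4

For the Normal–Normal model with known σ², precisions add: τ_n = τ₀ + n/σ².
So 1/σ₀² = 1/7.2811 − 3/96.9 = 0.137342 − 0.030960 = 0.106382.
Hence σ₀² = 1/0.106382 ≈ 9.4.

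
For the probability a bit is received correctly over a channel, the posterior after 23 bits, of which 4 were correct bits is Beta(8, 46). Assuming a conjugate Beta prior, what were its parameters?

A Beta(α, β) prior with s successes and f failures in binomial data gives a Beta(α+s, β+f) posterior.
So α = 8 − 4 = 4 and β = 46 − 19 = 27.

Beta(4, 27)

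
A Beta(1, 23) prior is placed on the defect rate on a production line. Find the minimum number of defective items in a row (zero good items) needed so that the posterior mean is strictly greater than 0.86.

k = 141

After k defective items and 0 good items the posterior is Beta(1+k, 23), with mean (1+k)/(1+23+k).
Set (1+k)/(24+k) > 0.86 and solve: k > (0.86·24 − 1)/(1 − 0.86) = 140.286.
The smallest integer exceeding 140.286 is 141, and checking k=141: (142)/(165) = 0.8606 > 0.86.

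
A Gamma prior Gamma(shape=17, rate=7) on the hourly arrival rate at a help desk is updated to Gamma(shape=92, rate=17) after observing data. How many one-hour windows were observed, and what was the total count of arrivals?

n = 10 one-hour windows with total 75 arrivals

A Gamma(α, β) prior (rate parametrization) on a Poisson rate with n observations summing to S gives posterior Gamma(α+S, β+n).
Matching: Σxᵢ = 92 − 17 = 75 and n = 17 − 7 = 10.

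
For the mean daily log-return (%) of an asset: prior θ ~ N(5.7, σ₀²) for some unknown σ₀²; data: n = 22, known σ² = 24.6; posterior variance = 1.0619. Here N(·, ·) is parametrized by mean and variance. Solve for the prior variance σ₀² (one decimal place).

Posterior precision equals prior precision plus data precision: 1/σ_n² = 1/σ₀² + n/σ².
So 1/σ₀² = 1/1.0619 − 22/24.6 = 0.941708 − 0.894309 = 0.047399.
Hence σ₀² = 1/0.047399 ≈ 21.1.

σ₀² = 21.1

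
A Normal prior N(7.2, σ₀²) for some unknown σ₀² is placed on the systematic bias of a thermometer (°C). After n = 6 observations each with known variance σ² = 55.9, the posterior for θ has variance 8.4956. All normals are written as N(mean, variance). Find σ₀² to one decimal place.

σ₀² = 96.4

Posterior precision equals prior precision plus data precision: 1/σ_n² = 1/σ₀² + n/σ².
So 1/σ₀² = 1/8.4956 − 6/55.9 = 0.117708 − 0.107335 = 0.010373.
Hence σ₀² = 1/0.010373 ≈ 96.4.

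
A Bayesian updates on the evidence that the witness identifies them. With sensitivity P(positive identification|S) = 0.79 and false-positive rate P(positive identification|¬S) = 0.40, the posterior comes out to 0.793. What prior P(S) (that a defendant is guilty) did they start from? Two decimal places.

Bayes' rule in odds form gives O(S|E) = O(S)·[P(E|S)/P(E|¬S)], hence O(S) = O(S|E)/LR.
Posterior odds = 0.793/(1−0.793) = 3.8309. LR = 0.79/0.40 = 1.9750.
Prior odds = 3.8309/1.9750 = 1.9397, so P(S) = 1.9397/(1+1.9397) ≈ 0.66.

P(S) = 0.66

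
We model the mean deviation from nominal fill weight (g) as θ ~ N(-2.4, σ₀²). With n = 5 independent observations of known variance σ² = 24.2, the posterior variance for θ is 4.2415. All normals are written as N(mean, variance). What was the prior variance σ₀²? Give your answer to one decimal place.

For the Normal–Normal model with known σ², precisions add: τ_n = τ₀ + n/σ².
So 1/σ₀² = 1/4.2415 − 5/24.2 = 0.235766 − 0.206612 = 0.029154.
Hence σ₀² = 1/0.029154 ≈ 34.3.

σ₀² = 34.3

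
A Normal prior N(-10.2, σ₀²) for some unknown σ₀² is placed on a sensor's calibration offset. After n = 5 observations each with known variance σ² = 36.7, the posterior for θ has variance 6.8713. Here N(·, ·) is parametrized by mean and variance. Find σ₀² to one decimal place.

For the Normal–Normal model with known σ², precisions add: τ_n = τ₀ + n/σ².
So 1/σ₀² = 1/6.8713 − 5/36.7 = 0.145533 − 0.136240 = 0.009293.
Hence σ₀² = 1/0.009293 ≈ 107.6.

σ₀² = 107.6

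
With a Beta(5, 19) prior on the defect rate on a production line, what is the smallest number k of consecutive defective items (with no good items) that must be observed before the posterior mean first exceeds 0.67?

k = 34

After k defective items and 0 good items the posterior is Beta(5+k, 19), with mean (5+k)/(5+19+k).
Set (5+k)/(24+k) > 0.67 and solve: k > (0.67·24 − 5)/(1 − 0.67) = 33.576.
The smallest integer exceeding 33.576 is 34, and checking k=34: (39)/(58) = 0.6724 > 0.67.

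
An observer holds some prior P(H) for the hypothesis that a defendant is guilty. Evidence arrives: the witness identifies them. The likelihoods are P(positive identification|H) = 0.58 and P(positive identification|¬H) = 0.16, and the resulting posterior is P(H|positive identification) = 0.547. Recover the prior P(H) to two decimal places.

In odds form, posterior odds = prior odds × likelihood ratio, so prior odds = posterior odds ÷ LR.
Posterior odds = 0.547/(1−0.547) = 1.2075. LR = 0.58/0.16 = 3.6250.
Prior odds = 1.2075/3.6250 = 0.3331, so P(H) = 0.3331/(1+0.3331) ≈ 0.25.

P(H) = 0.25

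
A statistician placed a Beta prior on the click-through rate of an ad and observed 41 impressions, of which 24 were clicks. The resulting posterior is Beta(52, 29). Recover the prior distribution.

A Beta(a, b) prior with s successes and f failures in binomial data gives a Beta(a+s, b+f) posterior.
So a = 52 − 24 = 28 and b = 29 − 17 = 12.

Beta(28, 12)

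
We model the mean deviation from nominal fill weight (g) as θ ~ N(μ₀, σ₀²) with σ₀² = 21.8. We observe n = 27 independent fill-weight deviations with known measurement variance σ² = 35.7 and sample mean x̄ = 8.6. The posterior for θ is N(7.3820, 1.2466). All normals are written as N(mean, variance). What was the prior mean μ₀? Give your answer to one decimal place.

μ₀ = -12.7

With known observation variance, the Normal–Normal posterior has precision τ_n = τ₀ + n/σ² and mean μ_n = (τ₀μ₀ + (n/σ²)x̄)/τ_n.
Here τ₀ = 1/21.8 = 0.045872 and τ_data = 27/35.7 = 0.756303, so τ_n = 0.802175.
Rearranging for μ₀: μ₀ = (μ_n·τ_n − τ_data·x̄)/τ₀ = (7.3820·0.802175 − 0.756303·8.6) / 0.045872 = -0.582550/0.045872 ≈ -12.7.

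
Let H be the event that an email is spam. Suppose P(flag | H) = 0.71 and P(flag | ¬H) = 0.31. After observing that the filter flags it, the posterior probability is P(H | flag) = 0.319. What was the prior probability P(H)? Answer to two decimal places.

P(H) = 0.17

Bayes' rule in odds form gives O(H|E) = O(H)·[P(E|H)/P(E|¬H)], hence O(H) = O(H|E)/LR.
Posterior odds = 0.319/(1−0.319) = 0.4684. LR = 0.71/0.31 = 2.2903.
Prior odds = 0.4684/2.2903 = 0.2045, so P(H) = 0.2045/(1+0.2045) ≈ 0.17.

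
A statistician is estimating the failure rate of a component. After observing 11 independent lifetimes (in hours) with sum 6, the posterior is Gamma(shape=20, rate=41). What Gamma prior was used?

Gamma(shape=9, rate=35)

Gamma–exponential conjugacy: posterior shape = α + n, posterior rate = β + Σtᵢ.
So α = 20 − 11 = 9 and β = 41 − 6 = 35.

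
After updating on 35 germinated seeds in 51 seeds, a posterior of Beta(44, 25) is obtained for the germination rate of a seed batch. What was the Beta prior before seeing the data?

A Beta(α, β) prior with s successes and f failures in binomial data gives a Beta(α+s, β+f) posterior.
Subtract the data counts: 44−35=9, 25−16=9.

Beta(9, 9)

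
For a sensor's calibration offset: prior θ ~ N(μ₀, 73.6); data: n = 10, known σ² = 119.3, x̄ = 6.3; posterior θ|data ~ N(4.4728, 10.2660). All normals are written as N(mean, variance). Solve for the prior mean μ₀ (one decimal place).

The posterior mean is a precision-weighted average: μ_n = (τ₀μ₀ + τ_data·x̄)/(τ₀+τ_data), with τ₀=1/σ₀² and τ_data=n/σ².
Here τ₀ = 1/73.6 = 0.013587 and τ_data = 10/119.3 = 0.083822, so τ_n = 0.097409.
Rearranging for μ₀: μ₀ = (μ_n·τ_n − τ_data·x̄)/τ₀ = (4.4728·0.097409 − 0.083822·6.3) / 0.013587 = -0.092388/0.013587 ≈ -6.8.

μ₀ = -6.8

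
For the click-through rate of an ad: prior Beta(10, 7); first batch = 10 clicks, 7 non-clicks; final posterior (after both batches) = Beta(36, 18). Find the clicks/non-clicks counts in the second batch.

Sequential conjugate updates are equivalent to a single update on the pooled data, so total successes = posterior α − prior α and total failures = posterior β − prior β.
Total across both batches: 36−10=26 clicks, 18−7=11 non-clicks.
Subtract the first batch: 26−10=16 clicks and 11−7=4 non-clicks.

16 clicks and 4 non-clicks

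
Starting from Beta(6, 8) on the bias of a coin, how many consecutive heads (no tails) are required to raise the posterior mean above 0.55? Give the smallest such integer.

k = 4

After k heads and 0 tails the posterior is Beta(6+k, 8), with mean (6+k)/(6+8+k).
Set (6+k)/(14+k) > 0.55 and solve: k > (0.55·14 − 6)/(1 − 0.55) = 3.778.
The smallest integer exceeding 3.778 is 4, and checking k=4: (10)/(18) = 0.5556 > 0.55.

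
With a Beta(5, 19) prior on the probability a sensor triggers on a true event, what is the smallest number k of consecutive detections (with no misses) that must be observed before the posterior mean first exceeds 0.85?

k = 103

After k detections and 0 misses the posterior is Beta(5+k, 19), with mean (5+k)/(5+19+k).
Set (5+k)/(24+k) > 0.85 and solve: k > (0.85·24 − 5)/(1 − 0.85) = 102.667.
The smallest integer exceeding 102.667 is 103.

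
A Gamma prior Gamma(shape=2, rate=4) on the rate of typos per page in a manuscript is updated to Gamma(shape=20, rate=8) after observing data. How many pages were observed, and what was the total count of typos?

n = 4 pages with total 18 typos

A Gamma(α, β) prior (rate parametrization) on a Poisson rate with n observations summing to S gives posterior Gamma(α+S, β+n).
Matching: Σxᵢ = 20 − 2 = 18 and n = 8 − 4 = 4.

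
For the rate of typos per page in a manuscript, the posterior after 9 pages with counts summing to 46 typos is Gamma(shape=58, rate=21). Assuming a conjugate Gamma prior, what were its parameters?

Gamma–Poisson conjugacy: posterior shape = α + Σxᵢ, posterior rate = β + n.
So α = 58 − 46 = 12 and β = 21 − 9 = 12.

Gamma(shape=12, rate=12)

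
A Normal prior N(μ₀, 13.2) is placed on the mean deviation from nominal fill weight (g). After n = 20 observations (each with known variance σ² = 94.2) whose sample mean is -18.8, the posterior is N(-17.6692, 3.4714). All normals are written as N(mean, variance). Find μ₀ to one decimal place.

The posterior mean is a precision-weighted average: μ_n = (τ₀μ₀ + τ_data·x̄)/(τ₀+τ_data), with τ₀=1/σ₀² and τ_data=n/σ².
Here τ₀ = 1/13.2 = 0.075758 and τ_data = 20/94.2 = 0.212314, so τ_n = 0.288072.
Rearranging for μ₀: μ₀ = (μ_n·τ_n − τ_data·x̄)/τ₀ = (-17.6692·0.288072 − 0.212314·-18.8) / 0.075758 = -1.098499/0.075758 ≈ -14.5.

μ₀ = -14.5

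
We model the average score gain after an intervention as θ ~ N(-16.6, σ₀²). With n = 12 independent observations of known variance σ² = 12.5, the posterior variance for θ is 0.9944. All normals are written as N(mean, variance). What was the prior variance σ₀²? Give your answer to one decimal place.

σ₀² = 21.9

For the Normal–Normal model with known σ², precisions add: τ_n = τ₀ + n/σ².
So 1/σ₀² = 1/0.9944 − 12/12.5 = 1.005632 − 0.960000 = 0.045632.
Hence σ₀² = 1/0.045632 ≈ 21.9.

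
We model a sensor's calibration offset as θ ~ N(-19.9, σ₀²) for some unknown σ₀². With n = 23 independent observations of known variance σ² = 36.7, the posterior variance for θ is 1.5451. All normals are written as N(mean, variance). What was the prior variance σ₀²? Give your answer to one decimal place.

Posterior precision equals prior precision plus data precision: 1/σ_n² = 1/σ₀² + n/σ².
So 1/σ₀² = 1/1.5451 − 23/36.7 = 0.647207 − 0.626703 = 0.020504.
Hence σ₀² = 1/0.020504 ≈ 48.8.

σ₀² = 48.8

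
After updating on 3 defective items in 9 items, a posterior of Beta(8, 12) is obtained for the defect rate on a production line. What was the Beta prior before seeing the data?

Beta is conjugate to the binomial likelihood: posterior = Beta(α+s, β+f).
So α = 8 − 3 = 5 and β = 12 − 6 = 6.

Beta(5, 6)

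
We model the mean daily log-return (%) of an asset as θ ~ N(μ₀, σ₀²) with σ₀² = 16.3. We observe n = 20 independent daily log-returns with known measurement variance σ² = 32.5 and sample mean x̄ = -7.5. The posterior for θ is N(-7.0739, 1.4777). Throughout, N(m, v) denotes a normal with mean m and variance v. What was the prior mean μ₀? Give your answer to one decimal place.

μ₀ = -2.8

With known observation variance, the Normal–Normal posterior has precision τ_n = τ₀ + n/σ² and mean μ_n = (τ₀μ₀ + (n/σ²)x̄)/τ_n.
Here τ₀ = 1/16.3 = 0.061350 and τ_data = 20/32.5 = 0.615385, so τ_n = 0.676735.
Rearranging for μ₀: μ₀ = (μ_n·τ_n − τ_data·x̄)/τ₀ = (-7.0739·0.676735 − 0.615385·-7.5) / 0.061350 = -0.171768/0.061350 ≈ -2.8.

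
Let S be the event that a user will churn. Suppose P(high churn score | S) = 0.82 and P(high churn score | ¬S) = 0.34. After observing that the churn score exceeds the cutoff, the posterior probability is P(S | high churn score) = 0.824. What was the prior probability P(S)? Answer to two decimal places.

Bayes' rule in odds form gives O(S|E) = O(S)·[P(E|S)/P(E|¬S)], hence O(S) = O(S|E)/LR.
Posterior odds = 0.824/(1−0.824) = 4.6818. LR = 0.82/0.34 = 2.4118.
Prior odds = 4.6818/2.4118 = 1.9412, so P(S) = 1.9412/(1+1.9412) ≈ 0.66.

P(S) = 0.66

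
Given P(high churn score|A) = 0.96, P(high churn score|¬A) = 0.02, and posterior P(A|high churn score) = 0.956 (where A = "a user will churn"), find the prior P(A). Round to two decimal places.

Bayes' rule in odds form gives O(A|E) = O(A)·[P(E|A)/P(E|¬A)], hence O(A) = O(A|E)/LR.
Posterior odds = 0.956/(1−0.956) = 21.7273. LR = 0.96/0.02 = 48.0000.
Prior odds = 21.7273/48.0000 = 0.4527, so P(A) = 0.4527/(1+0.4527) ≈ 0.31.

P(A) = 0.31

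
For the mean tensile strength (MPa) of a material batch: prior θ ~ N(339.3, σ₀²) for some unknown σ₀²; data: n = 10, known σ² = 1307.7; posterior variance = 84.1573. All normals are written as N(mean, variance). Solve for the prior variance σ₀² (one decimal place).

σ₀² = 236.1

Posterior precision equals prior precision plus data precision: 1/σ_n² = 1/σ₀² + n/σ².
So 1/σ₀² = 1/84.1573 − 10/1307.7 = 0.011883 − 0.007647 = 0.004236.
Hence σ₀² = 1/0.004236 ≈ 236.1.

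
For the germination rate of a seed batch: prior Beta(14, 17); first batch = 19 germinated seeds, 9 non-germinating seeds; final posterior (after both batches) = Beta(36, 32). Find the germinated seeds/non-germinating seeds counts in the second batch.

Sequential conjugate updates are equivalent to a single update on the pooled data, so total successes = posterior α − prior α and total failures = posterior β − prior β.
Total across both batches: 36−14=22 germinated seeds, 32−17=15 non-germinating seeds.
Subtract the first batch: 22−19=3 germinated seeds and 15−9=6 non-germinating seeds.

3 germinated seeds and 6 non-germinating seeds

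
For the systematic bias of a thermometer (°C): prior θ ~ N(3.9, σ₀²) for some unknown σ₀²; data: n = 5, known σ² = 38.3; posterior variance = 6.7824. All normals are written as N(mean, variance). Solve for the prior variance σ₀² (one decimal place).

For the Normal–Normal model with known σ², precisions add: τ_n = τ₀ + n/σ².
So 1/σ₀² = 1/6.7824 − 5/38.3 = 0.147440 − 0.130548 = 0.016892.
Hence σ₀² = 1/0.016892 ≈ 59.2.

σ₀² = 59.2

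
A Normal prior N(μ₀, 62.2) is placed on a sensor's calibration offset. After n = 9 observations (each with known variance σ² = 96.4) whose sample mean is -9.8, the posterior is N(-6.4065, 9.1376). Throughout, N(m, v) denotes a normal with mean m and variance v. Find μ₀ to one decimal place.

μ₀ = 13.3

With known observation variance, the Normal–Normal posterior has precision τ_n = τ₀ + n/σ² and mean μ_n = (τ₀μ₀ + (n/σ²)x̄)/τ_n.
Here τ₀ = 1/62.2 = 0.016077 and τ_data = 9/96.4 = 0.093361, so τ_n = 0.109438.
Rearranging for μ₀: μ₀ = (μ_n·τ_n − τ_data·x̄)/τ₀ = (-6.4065·0.109438 − 0.093361·-9.8) / 0.016077 = 0.213823/0.016077 ≈ 13.3.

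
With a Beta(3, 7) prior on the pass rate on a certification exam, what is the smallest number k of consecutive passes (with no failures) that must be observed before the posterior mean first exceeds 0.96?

k = 166

After k passes and 0 failures the posterior is Beta(3+k, 7), with mean (3+k)/(3+7+k).
Set (3+k)/(10+k) > 0.96 and solve: k > (0.96·10 − 3)/(1 − 0.96) = 165.000.
The smallest integer exceeding 165.000 is 166, and checking k=166: (169)/(176) = 0.9602 > 0.96.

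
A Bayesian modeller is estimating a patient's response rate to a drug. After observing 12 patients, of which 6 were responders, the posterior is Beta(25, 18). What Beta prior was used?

Beta(19, 12)

A Beta(a, b) prior with s successes and f failures in binomial data gives a Beta(a+s, b+f) posterior.
So a = 25 − 6 = 19 and b = 18 − 6 = 12.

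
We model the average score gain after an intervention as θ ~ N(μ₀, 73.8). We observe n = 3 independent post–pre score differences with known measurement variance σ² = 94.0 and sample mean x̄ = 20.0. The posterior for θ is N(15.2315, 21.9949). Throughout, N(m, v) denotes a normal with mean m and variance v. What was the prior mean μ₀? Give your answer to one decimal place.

With known observation variance, the Normal–Normal posterior has precision τ_n = τ₀ + n/σ² and mean μ_n = (τ₀μ₀ + (n/σ²)x̄)/τ_n.
Here τ₀ = 1/73.8 = 0.013550 and τ_data = 3/94.0 = 0.031915, so τ_n = 0.045465.
Rearranging for μ₀: μ₀ = (μ_n·τ_n − τ_data·x̄)/τ₀ = (15.2315·0.045465 − 0.031915·20.0) / 0.013550 = 0.054200/0.013550 ≈ 4.0.

μ₀ = 4.0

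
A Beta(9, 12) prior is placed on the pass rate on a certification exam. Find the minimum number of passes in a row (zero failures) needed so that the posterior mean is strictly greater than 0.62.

After k passes and 0 failures the posterior is Beta(9+k, 12), with mean (9+k)/(9+12+k).
Set (9+k)/(21+k) > 0.62 and solve: k > (0.62·21 − 9)/(1 − 0.62) = 10.579.
The smallest integer exceeding 10.579 is 11, and checking k=11: (20)/(32) = 0.6250 > 0.62.

k = 11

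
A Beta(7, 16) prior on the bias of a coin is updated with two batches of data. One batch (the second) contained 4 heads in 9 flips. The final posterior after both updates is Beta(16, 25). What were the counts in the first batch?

Sequential conjugate updates are equivalent to a single update on the pooled data, so total successes = posterior α − prior α and total failures = posterior β − prior β.
Total across both batches: 16−7=9 heads, 25−16=9 tails.
Subtract the second batch: 9−4=5 heads and 9−5=4 tails.

5 heads and 4 tails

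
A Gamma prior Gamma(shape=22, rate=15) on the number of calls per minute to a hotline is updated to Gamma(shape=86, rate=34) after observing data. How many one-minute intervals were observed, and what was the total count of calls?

Gamma–Poisson conjugacy: posterior shape = α + Σxᵢ, posterior rate = β + n.
Matching: Σxᵢ = 86 − 22 = 64 and n = 34 − 15 = 19.

n = 19 one-minute intervals with total 64 calls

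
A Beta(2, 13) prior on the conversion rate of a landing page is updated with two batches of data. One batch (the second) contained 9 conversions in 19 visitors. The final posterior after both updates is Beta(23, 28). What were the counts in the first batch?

12 conversions and 5 bounces

Sequential conjugate updates are equivalent to a single update on the pooled data, so total successes = posterior α − prior α and total failures = posterior β − prior β.
Total across both batches: 23−2=21 conversions, 28−13=15 bounces.
Subtract the second batch: 21−9=12 conversions and 15−10=5 bounces.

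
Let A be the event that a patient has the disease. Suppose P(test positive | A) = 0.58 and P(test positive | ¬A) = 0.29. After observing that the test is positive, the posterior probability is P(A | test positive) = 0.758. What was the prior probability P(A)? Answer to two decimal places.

In odds form, posterior odds = prior odds × likelihood ratio, so prior odds = posterior odds ÷ LR.
Posterior odds = 0.758/(1−0.758) = 3.1322. LR = 0.58/0.29 = 2.0000.
Prior odds = 3.1322/2.0000 = 1.5661, so P(A) = 1.5661/(1+1.5661) ≈ 0.61.

P(A) = 0.61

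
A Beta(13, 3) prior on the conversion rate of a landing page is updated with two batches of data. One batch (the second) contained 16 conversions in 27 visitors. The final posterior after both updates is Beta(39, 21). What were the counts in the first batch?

10 conversions and 7 bounces

Sequential conjugate updates are equivalent to a single update on the pooled data, so total successes = posterior α − prior α and total failures = posterior β − prior β.
Total across both batches: 39−13=26 conversions, 21−3=18 bounces.
Subtract the second batch: 26−16=10 conversions and 18−11=7 bounces.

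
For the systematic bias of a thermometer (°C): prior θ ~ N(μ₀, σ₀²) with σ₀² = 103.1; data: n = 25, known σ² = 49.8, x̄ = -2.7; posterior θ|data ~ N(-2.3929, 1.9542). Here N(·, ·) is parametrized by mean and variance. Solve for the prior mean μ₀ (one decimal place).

μ₀ = 13.5

With known observation variance, the Normal–Normal posterior has precision τ_n = τ₀ + n/σ² and mean μ_n = (τ₀μ₀ + (n/σ²)x̄)/τ_n.
Here τ₀ = 1/103.1 = 0.009699 and τ_data = 25/49.8 = 0.502008, so τ_n = 0.511707.
Rearranging for μ₀: μ₀ = (μ_n·τ_n − τ_data·x̄)/τ₀ = (-2.3929·0.511707 − 0.502008·-2.7) / 0.009699 = 0.130958/0.009699 ≈ 13.5.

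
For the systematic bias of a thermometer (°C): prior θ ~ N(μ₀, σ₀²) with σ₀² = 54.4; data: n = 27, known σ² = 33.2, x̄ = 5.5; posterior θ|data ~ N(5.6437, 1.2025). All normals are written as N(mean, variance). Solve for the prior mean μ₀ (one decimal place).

μ₀ = 12.0

The posterior mean is a precision-weighted average: μ_n = (τ₀μ₀ + τ_data·x̄)/(τ₀+τ_data), with τ₀=1/σ₀² and τ_data=n/σ².
Here τ₀ = 1/54.4 = 0.018382 and τ_data = 27/33.2 = 0.813253, so τ_n = 0.831635.
Rearranging for μ₀: μ₀ = (μ_n·τ_n − τ_data·x̄)/τ₀ = (5.6437·0.831635 − 0.813253·5.5) / 0.018382 = 0.220607/0.018382 ≈ 12.0.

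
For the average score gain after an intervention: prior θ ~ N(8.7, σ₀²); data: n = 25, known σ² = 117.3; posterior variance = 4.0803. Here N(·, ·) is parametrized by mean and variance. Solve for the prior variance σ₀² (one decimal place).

σ₀² = 31.3

For the Normal–Normal model with known σ², precisions add: τ_n = τ₀ + n/σ².
So 1/σ₀² = 1/4.0803 − 25/117.3 = 0.245080 − 0.213129 = 0.031951.
Hence σ₀² = 1/0.031951 ≈ 31.3.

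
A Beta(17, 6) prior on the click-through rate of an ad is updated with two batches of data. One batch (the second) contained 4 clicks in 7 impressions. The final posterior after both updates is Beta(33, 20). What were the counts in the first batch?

12 clicks and 11 non-clicks

Sequential conjugate updates are equivalent to a single update on the pooled data, so total successes = posterior α − prior α and total failures = posterior β − prior β.
Total across both batches: 33−17=16 clicks, 20−6=14 non-clicks.
Subtract the second batch: 16−4=12 clicks and 14−3=11 non-clicks.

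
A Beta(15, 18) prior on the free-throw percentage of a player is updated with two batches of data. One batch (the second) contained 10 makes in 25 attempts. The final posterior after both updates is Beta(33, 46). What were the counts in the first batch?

8 makes and 13 misses

Because Beta–binomial updating is additive in the counts, the combined data contributed (α_post−α_prior, β_post−β_prior) successes and failures.
Total across both batches: 33−15=18 makes, 46−18=28 misses.
Subtract the second batch: 18−10=8 makes and 28−15=13 misses.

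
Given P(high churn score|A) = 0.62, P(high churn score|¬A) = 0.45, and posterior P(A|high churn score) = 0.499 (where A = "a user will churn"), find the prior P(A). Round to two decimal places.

P(A) = 0.42

Bayes' rule in odds form gives O(A|E) = O(A)·[P(E|A)/P(E|¬A)], hence O(A) = O(A|E)/LR.
Posterior odds = 0.499/(1−0.499) = 0.9960. LR = 0.62/0.45 = 1.3778.
Prior odds = 0.9960/1.3778 = 0.7229, so P(A) = 0.7229/(1+0.7229) ≈ 0.42.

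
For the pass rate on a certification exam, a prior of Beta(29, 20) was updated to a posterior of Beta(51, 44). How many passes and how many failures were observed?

Beta is conjugate to the binomial likelihood: posterior = Beta(a+s, b+f).
So s = 51 − 29 = 22 and f = 44 − 20 = 24.

22 passes and 24 failures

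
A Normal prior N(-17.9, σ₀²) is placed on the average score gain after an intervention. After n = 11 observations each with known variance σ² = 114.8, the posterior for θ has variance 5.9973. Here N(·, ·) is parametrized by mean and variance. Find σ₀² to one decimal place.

Posterior precision equals prior precision plus data precision: 1/σ_n² = 1/σ₀² + n/σ².
So 1/σ₀² = 1/5.9973 − 11/114.8 = 0.166742 − 0.095819 = 0.070923.
Hence σ₀² = 1/0.070923 ≈ 14.1.

σ₀² = 14.1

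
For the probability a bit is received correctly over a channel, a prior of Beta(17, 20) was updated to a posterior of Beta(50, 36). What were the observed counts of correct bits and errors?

33 correct bits and 16 errors

A Beta(a, b) prior with s successes and f failures in binomial data gives a Beta(a+s, b+f) posterior.
So s = 50 − 17 = 33 and f = 36 − 20 = 16.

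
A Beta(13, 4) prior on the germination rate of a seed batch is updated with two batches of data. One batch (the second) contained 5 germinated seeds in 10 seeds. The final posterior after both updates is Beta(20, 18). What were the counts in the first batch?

2 germinated seeds and 9 non-germinating seeds

Because Beta–binomial updating is additive in the counts, the combined data contributed (α_post−α_prior, β_post−β_prior) successes and failures.
Total across both batches: 20−13=7 germinated seeds, 18−4=14 non-germinating seeds.
Subtract the second batch: 7−5=2 germinated seeds and 14−5=9 non-germinating seeds.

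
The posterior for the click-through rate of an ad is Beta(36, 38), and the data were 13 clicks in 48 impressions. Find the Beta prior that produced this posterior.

Beta(23, 3)

A Beta(a, b) prior with s successes and f failures in binomial data gives a Beta(a+s, b+f) posterior.
Subtract the data counts: 36−13=23, 38−35=3.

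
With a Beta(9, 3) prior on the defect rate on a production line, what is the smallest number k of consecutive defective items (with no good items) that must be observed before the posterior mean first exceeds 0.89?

k = 16

After k defective items and 0 good items the posterior is Beta(9+k, 3), with mean (9+k)/(9+3+k).
Set (9+k)/(12+k) > 0.89 and solve: k > (0.89·12 − 9)/(1 − 0.89) = 15.273.
The smallest integer exceeding 15.273 is 16, and checking k=16: (25)/(28) = 0.8929 > 0.89.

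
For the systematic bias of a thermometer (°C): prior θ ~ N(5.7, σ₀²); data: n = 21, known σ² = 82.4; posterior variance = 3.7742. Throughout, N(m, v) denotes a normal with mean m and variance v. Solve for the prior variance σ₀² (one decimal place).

σ₀² = 99.0

Posterior precision equals prior precision plus data precision: 1/σ_n² = 1/σ₀² + n/σ².
So 1/σ₀² = 1/3.7742 − 21/82.4 = 0.264957 − 0.254854 = 0.010103.
Hence σ₀² = 1/0.010103 ≈ 99.0.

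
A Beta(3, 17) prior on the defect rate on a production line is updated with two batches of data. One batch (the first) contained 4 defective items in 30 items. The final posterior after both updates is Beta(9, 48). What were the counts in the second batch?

Sequential conjugate updates are equivalent to a single update on the pooled data, so total successes = posterior α − prior α and total failures = posterior β − prior β.
Total across both batches: 9−3=6 defective items, 48−17=31 good items.
Subtract the first batch: 6−4=2 defective items and 31−26=5 good items.

2 defective items and 5 good items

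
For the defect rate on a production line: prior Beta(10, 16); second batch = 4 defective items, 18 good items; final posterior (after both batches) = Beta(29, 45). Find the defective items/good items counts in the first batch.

Because Beta–binomial updating is additive in the counts, the combined data contributed (α_post−α_prior, β_post−β_prior) successes and failures.
Total across both batches: 29−10=19 defective items, 45−16=29 good items.
Subtract the second batch: 19−4=15 defective items and 29−18=11 good items.

15 defective items and 11 good items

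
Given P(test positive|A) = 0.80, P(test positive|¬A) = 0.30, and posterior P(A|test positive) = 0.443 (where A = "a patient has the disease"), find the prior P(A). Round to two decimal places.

P(A) = 0.23

In odds form, posterior odds = prior odds × likelihood ratio, so prior odds = posterior odds ÷ LR.
Posterior odds = 0.443/(1−0.443) = 0.7953. LR = 0.80/0.30 = 2.6667.
Prior odds = 0.7953/2.6667 = 0.2982, so P(A) = 0.2982/(1+0.2982) ≈ 0.23.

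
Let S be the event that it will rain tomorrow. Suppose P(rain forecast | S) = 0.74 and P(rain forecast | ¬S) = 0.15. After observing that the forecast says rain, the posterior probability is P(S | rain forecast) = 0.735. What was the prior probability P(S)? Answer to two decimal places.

In odds form, posterior odds = prior odds × likelihood ratio, so prior odds = posterior odds ÷ LR.
Posterior odds = 0.735/(1−0.735) = 2.7736. LR = 0.74/0.15 = 4.9333.
Prior odds = 2.7736/4.9333 = 0.5622, so P(S) = 0.5622/(1+0.5622) ≈ 0.36.

P(S) = 0.36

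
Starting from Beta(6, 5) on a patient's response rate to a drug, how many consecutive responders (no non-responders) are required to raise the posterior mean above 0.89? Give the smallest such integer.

k = 35

After k responders and 0 non-responders the posterior is Beta(6+k, 5), with mean (6+k)/(6+5+k).
Set (6+k)/(11+k) > 0.89 and solve: k > (0.89·11 − 6)/(1 − 0.89) = 34.455.
The smallest integer exceeding 34.455 is 35, and checking k=35: (41)/(46) = 0.8913 > 0.89.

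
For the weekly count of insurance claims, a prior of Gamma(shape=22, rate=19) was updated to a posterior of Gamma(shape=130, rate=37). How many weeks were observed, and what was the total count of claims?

A Gamma(α, β) prior (rate parametrization) on a Poisson rate with n observations summing to S gives posterior Gamma(α+S, β+n).
Matching: Σxᵢ = 130 − 22 = 108 and n = 37 − 19 = 18.

n = 18 weeks with total 108 claims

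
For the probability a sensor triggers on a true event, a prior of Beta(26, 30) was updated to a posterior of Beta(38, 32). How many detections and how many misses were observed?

12 detections and 2 misses

Beta is conjugate to the binomial likelihood: posterior = Beta(a+s, b+f).
Match parameters: s=38−26=12, f=32−30=2.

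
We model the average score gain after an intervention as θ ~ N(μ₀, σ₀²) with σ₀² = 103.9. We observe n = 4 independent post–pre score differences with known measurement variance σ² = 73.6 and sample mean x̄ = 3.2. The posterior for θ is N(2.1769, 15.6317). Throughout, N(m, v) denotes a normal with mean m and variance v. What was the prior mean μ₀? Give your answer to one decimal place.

μ₀ = -3.6

The posterior mean is a precision-weighted average: μ_n = (τ₀μ₀ + τ_data·x̄)/(τ₀+τ_data), with τ₀=1/σ₀² and τ_data=n/σ².
Here τ₀ = 1/103.9 = 0.009625 and τ_data = 4/73.6 = 0.054348, so τ_n = 0.063973.
Rearranging for μ₀: μ₀ = (μ_n·τ_n − τ_data·x̄)/τ₀ = (2.1769·0.063973 − 0.054348·3.2) / 0.009625 = -0.034651/0.009625 ≈ -3.6.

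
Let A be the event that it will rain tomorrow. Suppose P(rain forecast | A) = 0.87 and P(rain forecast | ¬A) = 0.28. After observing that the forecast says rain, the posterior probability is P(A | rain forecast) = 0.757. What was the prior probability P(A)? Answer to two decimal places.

In odds form, posterior odds = prior odds × likelihood ratio, so prior odds = posterior odds ÷ LR.
Posterior odds = 0.757/(1−0.757) = 3.1152. LR = 0.87/0.28 = 3.1071.
Prior odds = 3.1152/3.1071 = 1.0026, so P(A) = 1.0026/(1+1.0026) ≈ 0.50.

P(A) = 0.50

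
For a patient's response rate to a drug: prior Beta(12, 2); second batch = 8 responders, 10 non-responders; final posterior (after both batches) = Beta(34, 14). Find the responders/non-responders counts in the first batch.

Sequential conjugate updates are equivalent to a single update on the pooled data, so total successes = posterior α − prior α and total failures = posterior β − prior β.
Total across both batches: 34−12=22 responders, 14−2=12 non-responders.
Subtract the second batch: 22−8=14 responders and 12−10=2 non-responders.

14 responders and 2 non-responders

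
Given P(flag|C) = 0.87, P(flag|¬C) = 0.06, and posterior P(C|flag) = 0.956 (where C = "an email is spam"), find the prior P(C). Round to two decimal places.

Bayes' rule in odds form gives O(C|E) = O(C)·[P(E|C)/P(E|¬C)], hence O(C) = O(C|E)/LR.
Posterior odds = 0.956/(1−0.956) = 21.7273. LR = 0.87/0.06 = 14.5000.
Prior odds = 21.7273/14.5000 = 1.4984, so P(C) = 1.4984/(1+1.4984) ≈ 0.60.

P(C) = 0.60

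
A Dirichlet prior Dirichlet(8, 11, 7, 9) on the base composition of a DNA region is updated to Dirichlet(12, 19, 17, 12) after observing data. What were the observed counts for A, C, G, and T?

For a Dirichlet(α) prior with multinomial counts c, the posterior is Dirichlet(α + c) componentwise.
Counts are posterior − prior componentwise: 12−8=4, 19−11=8, 17−7=10, 12−9=3.

counts (4, 8, 10, 3)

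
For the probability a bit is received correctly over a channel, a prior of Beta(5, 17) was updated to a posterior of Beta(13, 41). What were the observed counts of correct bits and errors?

Under Beta–binomial conjugacy the posterior parameters are (a+s, b+f).
Match parameters: s=13−5=8, f=41−17=24.

8 correct bits and 24 errors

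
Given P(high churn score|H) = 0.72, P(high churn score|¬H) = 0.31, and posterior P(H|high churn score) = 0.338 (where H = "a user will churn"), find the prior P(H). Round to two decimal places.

P(H) = 0.18

Bayes' rule in odds form gives O(H|E) = O(H)·[P(E|H)/P(E|¬H)], hence O(H) = O(H|E)/LR.
Posterior odds = 0.338/(1−0.338) = 0.5106. LR = 0.72/0.31 = 2.3226.
Prior odds = 0.5106/2.3226 = 0.2198, so P(H) = 0.2198/(1+0.2198) ≈ 0.18.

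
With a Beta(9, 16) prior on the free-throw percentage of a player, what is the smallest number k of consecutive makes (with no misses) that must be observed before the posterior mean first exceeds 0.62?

k = 18

After k makes and 0 misses the posterior is Beta(9+k, 16), with mean (9+k)/(9+16+k).
Set (9+k)/(25+k) > 0.62 and solve: k > (0.62·25 − 9)/(1 − 0.62) = 17.105.
The smallest integer exceeding 17.105 is 18.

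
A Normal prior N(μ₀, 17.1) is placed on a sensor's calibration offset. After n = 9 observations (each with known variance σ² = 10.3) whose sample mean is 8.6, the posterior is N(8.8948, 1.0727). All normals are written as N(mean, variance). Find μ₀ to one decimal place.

With known observation variance, the Normal–Normal posterior has precision τ_n = τ₀ + n/σ² and mean μ_n = (τ₀μ₀ + (n/σ²)x̄)/τ_n.
Here τ₀ = 1/17.1 = 0.058480 and τ_data = 9/10.3 = 0.873786, so τ_n = 0.932266.
Rearranging for μ₀: μ₀ = (μ_n·τ_n − τ_data·x̄)/τ₀ = (8.8948·0.932266 − 0.873786·8.6) / 0.058480 = 0.777760/0.058480 ≈ 13.3.

μ₀ = 13.3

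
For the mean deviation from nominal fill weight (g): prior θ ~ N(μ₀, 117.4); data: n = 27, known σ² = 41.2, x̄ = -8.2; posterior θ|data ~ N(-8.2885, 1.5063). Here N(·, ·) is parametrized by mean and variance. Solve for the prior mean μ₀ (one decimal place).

With known observation variance, the Normal–Normal posterior has precision τ_n = τ₀ + n/σ² and mean μ_n = (τ₀μ₀ + (n/σ²)x̄)/τ_n.
Here τ₀ = 1/117.4 = 0.008518 and τ_data = 27/41.2 = 0.655340, so τ_n = 0.663858.
Rearranging for μ₀: μ₀ = (μ_n·τ_n − τ_data·x̄)/τ₀ = (-8.2885·0.663858 − 0.655340·-8.2) / 0.008518 = -0.128599/0.008518 ≈ -15.1.

μ₀ = -15.1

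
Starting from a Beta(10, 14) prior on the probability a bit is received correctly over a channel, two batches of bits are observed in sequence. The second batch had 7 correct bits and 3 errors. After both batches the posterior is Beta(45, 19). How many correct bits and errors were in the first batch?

28 correct bits and 2 errors

Sequential conjugate updates are equivalent to a single update on the pooled data, so total successes = posterior α − prior α and total failures = posterior β − prior β.
Total across both batches: 45−10=35 correct bits, 19−14=5 errors.
Subtract the second batch: 35−7=28 correct bits and 5−3=2 errors.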